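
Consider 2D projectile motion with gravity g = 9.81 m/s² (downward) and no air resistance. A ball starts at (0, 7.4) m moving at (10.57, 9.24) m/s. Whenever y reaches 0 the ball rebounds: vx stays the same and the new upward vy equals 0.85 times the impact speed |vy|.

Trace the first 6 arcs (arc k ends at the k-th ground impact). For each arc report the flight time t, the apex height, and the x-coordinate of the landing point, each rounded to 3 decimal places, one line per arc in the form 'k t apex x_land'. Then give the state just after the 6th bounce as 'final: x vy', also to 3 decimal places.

1 2.490 11.752 26.317
2 2.631 8.491 54.130
3 2.237 6.134 77.771
4 1.901 4.432 97.866
5 1.616 3.202 114.947
6 1.374 2.314 129.466
final: 129.466 5.727

Arc 1: start y=7.400, vy=9.240 → t=2.490, apex=11.752, x_land=26.317, impact vy=-15.184
  bounce: vy ← 0.85·15.184 = 12.907
Arc 2: start y=0.000, vy=12.907 → t=2.631, apex=8.491, x_land=54.130, impact vy=-12.907
  bounce: vy ← 0.85·12.907 = 10.971
Arc 3: start y=0.000, vy=10.971 → t=2.237, apex=6.134, x_land=77.771, impact vy=-10.971
  bounce: vy ← 0.85·10.971 = 9.325
Arc 4: start y=0.000, vy=9.325 → t=1.901, apex=4.432, x_land=97.866, impact vy=-9.325
  bounce: vy ← 0.85·9.325 = 7.926
Arc 5: start y=0.000, vy=7.926 → t=1.616, apex=3.202, x_land=114.947, impact vy=-7.926
  bounce: vy ← 0.85·7.926 = 6.737
Arc 6: start y=0.000, vy=6.737 → t=1.374, apex=2.314, x_land=129.466, impact vy=-6.737
  bounce: vy ← 0.85·6.737 = 5.727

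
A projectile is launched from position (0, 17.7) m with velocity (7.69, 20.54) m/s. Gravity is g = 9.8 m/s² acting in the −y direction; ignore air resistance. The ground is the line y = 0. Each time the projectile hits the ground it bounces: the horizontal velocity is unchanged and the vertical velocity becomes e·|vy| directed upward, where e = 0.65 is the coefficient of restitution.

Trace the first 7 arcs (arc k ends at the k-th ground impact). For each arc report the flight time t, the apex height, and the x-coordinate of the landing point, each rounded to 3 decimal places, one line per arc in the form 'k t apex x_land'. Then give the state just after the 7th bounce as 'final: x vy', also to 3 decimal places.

1 4.925 39.225 37.875
2 3.678 16.573 66.160
3 2.391 7.002 84.545
4 1.554 2.958 96.495
5 1.010 1.250 104.263
6 0.657 0.528 109.312
7 0.427 0.223 112.594
final: 112.594 1.359

Arc 1: start y=17.700, vy=20.540 → t=4.925, apex=39.225, x_land=37.875, impact vy=-27.727
  bounce: vy ← 0.65·27.727 = 18.023
Arc 2: start y=0.000, vy=18.023 → t=3.678, apex=16.573, x_land=66.160, impact vy=-18.023
  bounce: vy ← 0.65·18.023 = 11.715
Arc 3: start y=0.000, vy=11.715 → t=2.391, apex=7.002, x_land=84.545, impact vy=-11.715
  bounce: vy ← 0.65·11.715 = 7.615
Arc 4: start y=0.000, vy=7.615 → t=1.554, apex=2.958, x_land=96.495, impact vy=-7.615
  bounce: vy ← 0.65·7.615 = 4.950
Arc 5: start y=0.000, vy=4.950 → t=1.010, apex=1.250, x_land=104.263, impact vy=-4.950
  bounce: vy ← 0.65·4.950 = 3.217
Arc 6: start y=0.000, vy=3.217 → t=0.657, apex=0.528, x_land=109.312, impact vy=-3.217
  bounce: vy ← 0.65·3.217 = 2.091
Arc 7: start y=0.000, vy=2.091 → t=0.427, apex=0.223, x_land=112.594, impact vy=-2.091
  bounce: vy ← 0.65·2.091 = 1.359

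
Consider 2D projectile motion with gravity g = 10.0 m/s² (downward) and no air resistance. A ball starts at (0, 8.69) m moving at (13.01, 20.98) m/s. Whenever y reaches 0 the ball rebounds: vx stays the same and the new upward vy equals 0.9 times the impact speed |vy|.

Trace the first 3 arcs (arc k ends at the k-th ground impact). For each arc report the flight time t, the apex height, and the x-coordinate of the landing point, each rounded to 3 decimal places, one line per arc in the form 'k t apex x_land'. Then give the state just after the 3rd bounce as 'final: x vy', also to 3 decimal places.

1 4.576 30.698 59.531
2 4.460 24.865 117.557
3 4.014 20.141 169.780
final: 169.780 18.063

Arc 1: start y=8.690, vy=20.980 → t=4.576, apex=30.698, x_land=59.531, impact vy=-24.778
  bounce: vy ← 0.9·24.778 = 22.300
Arc 2: start y=0.000, vy=22.300 → t=4.460, apex=24.865, x_land=117.557, impact vy=-22.300
  bounce: vy ← 0.9·22.300 = 20.070
Arc 3: start y=0.000, vy=20.070 → t=4.014, apex=20.141, x_land=169.780, impact vy=-20.070
  bounce: vy ← 0.9·20.070 = 18.063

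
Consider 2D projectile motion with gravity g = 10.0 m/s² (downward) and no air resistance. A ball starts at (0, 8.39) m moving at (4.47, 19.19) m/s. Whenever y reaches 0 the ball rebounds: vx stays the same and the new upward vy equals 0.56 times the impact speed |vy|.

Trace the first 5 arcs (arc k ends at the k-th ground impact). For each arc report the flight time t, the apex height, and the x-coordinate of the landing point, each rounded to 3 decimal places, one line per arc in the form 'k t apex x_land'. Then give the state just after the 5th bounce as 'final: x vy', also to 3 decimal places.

1 4.234 26.803 18.927
2 2.593 8.405 30.519
3 1.452 2.636 37.010
4 0.813 0.827 40.645
5 0.455 0.259 42.680
final: 42.680 1.275

Arc 1: start y=8.390, vy=19.190 → t=4.234, apex=26.803, x_land=18.927, impact vy=-23.153
  bounce: vy ← 0.56·23.153 = 12.966
Arc 2: start y=0.000, vy=12.966 → t=2.593, apex=8.405, x_land=30.519, impact vy=-12.966
  bounce: vy ← 0.56·12.966 = 7.261
Arc 3: start y=0.000, vy=7.261 → t=1.452, apex=2.636, x_land=37.010, impact vy=-7.261
  bounce: vy ← 0.56·7.261 = 4.066
Arc 4: start y=0.000, vy=4.066 → t=0.813, apex=0.827, x_land=40.645, impact vy=-4.066
  bounce: vy ← 0.56·4.066 = 2.277
Arc 5: start y=0.000, vy=2.277 → t=0.455, apex=0.259, x_land=42.680, impact vy=-2.277
  bounce: vy ← 0.56·2.277 = 1.275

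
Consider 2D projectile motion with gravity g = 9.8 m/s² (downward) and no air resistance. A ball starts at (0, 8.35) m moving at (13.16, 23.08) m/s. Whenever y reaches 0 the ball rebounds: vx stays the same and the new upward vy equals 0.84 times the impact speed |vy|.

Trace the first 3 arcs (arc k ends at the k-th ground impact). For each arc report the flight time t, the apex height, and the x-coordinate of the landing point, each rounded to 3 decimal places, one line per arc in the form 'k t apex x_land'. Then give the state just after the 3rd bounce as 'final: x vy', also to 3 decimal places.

1 5.048 35.528 66.429
2 4.524 25.068 125.961
3 3.800 17.688 175.968
final: 175.968 15.640

Arc 1: start y=8.350, vy=23.080 → t=5.048, apex=35.528, x_land=66.429, impact vy=-26.388
  bounce: vy ← 0.84·26.388 = 22.166
Arc 2: start y=0.000, vy=22.166 → t=4.524, apex=25.068, x_land=125.961, impact vy=-22.166
  bounce: vy ← 0.84·22.166 = 18.620
Arc 3: start y=0.000, vy=18.620 → t=3.800, apex=17.688, x_land=175.968, impact vy=-18.620
  bounce: vy ← 0.84·18.620 = 15.640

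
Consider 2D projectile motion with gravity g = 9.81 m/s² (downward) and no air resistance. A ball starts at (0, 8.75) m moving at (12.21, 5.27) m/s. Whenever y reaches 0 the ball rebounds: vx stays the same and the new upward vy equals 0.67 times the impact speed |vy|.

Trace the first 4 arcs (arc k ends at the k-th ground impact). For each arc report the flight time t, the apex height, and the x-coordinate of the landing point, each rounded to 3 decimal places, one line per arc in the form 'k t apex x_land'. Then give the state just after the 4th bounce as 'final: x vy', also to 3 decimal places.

Arc 1: start y=8.750, vy=5.270 → t=1.977, apex=10.166, x_land=24.137, impact vy=-14.123
  bounce: vy ← 0.67·14.123 = 9.462
Arc 2: start y=0.000, vy=9.462 → t=1.929, apex=4.563, x_land=47.691, impact vy=-9.462
  bounce: vy ← 0.67·9.462 = 6.340
Arc 3: start y=0.000, vy=6.340 → t=1.292, apex=2.048, x_land=63.472, impact vy=-6.340
  bounce: vy ← 0.67·6.340 = 4.248
Arc 4: start y=0.000, vy=4.248 → t=0.866, apex=0.920, x_land=74.046, impact vy=-4.248
  bounce: vy ← 0.67·4.248 = 2.846

1 1.977 10.166 24.137
2 1.929 4.563 47.691
3 1.292 2.048 63.472
4 0.866 0.920 74.046
final: 74.046 2.846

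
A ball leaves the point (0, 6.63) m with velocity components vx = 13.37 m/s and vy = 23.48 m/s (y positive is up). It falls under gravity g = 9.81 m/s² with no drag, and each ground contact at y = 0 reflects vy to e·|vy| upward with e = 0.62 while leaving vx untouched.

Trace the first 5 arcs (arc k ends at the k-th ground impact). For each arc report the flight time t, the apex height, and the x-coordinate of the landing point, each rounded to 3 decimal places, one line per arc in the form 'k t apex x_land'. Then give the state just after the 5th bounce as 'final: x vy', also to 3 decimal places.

Arc 1: start y=6.630, vy=23.480 → t=5.054, apex=34.729, x_land=67.577, impact vy=-26.103
  bounce: vy ← 0.62·26.103 = 16.184
Arc 2: start y=0.000, vy=16.184 → t=3.300, apex=13.350, x_land=111.692, impact vy=-16.184
  bounce: vy ← 0.62·16.184 = 10.034
Arc 3: start y=0.000, vy=10.034 → t=2.046, apex=5.132, x_land=139.043, impact vy=-10.034
  bounce: vy ← 0.62·10.034 = 6.221
Arc 4: start y=0.000, vy=6.221 → t=1.268, apex=1.973, x_land=156.000, impact vy=-6.221
  bounce: vy ← 0.62·6.221 = 3.857
Arc 5: start y=0.000, vy=3.857 → t=0.786, apex=0.758, x_land=166.514, impact vy=-3.857
  bounce: vy ← 0.62·3.857 = 2.391

1 5.054 34.729 67.577
2 3.300 13.350 111.692
3 2.046 5.132 139.043
4 1.268 1.973 156.000
5 0.786 0.758 166.514
final: 166.514 2.391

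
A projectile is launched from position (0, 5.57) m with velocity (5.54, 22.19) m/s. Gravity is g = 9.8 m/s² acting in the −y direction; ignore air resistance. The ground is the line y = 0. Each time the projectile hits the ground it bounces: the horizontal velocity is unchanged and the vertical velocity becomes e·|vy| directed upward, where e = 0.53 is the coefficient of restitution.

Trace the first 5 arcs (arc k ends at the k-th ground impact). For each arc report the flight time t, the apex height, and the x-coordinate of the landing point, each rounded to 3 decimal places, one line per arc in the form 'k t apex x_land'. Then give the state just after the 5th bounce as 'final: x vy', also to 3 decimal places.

1 4.767 30.692 26.409
2 2.653 8.621 41.106
3 1.406 2.422 48.896
4 0.745 0.680 53.024
5 0.395 0.191 55.212
final: 55.212 1.026

Arc 1: start y=5.570, vy=22.190 → t=4.767, apex=30.692, x_land=26.409, impact vy=-24.527
  bounce: vy ← 0.53·24.527 = 12.999
Arc 2: start y=0.000, vy=12.999 → t=2.653, apex=8.621, x_land=41.106, impact vy=-12.999
  bounce: vy ← 0.53·12.999 = 6.890
Arc 3: start y=0.000, vy=6.890 → t=1.406, apex=2.422, x_land=48.896, impact vy=-6.890
  bounce: vy ← 0.53·6.890 = 3.651
Arc 4: start y=0.000, vy=3.651 → t=0.745, apex=0.680, x_land=53.024, impact vy=-3.651
  bounce: vy ← 0.53·3.651 = 1.935
Arc 5: start y=0.000, vy=1.935 → t=0.395, apex=0.191, x_land=55.212, impact vy=-1.935
  bounce: vy ← 0.53·1.935 = 1.026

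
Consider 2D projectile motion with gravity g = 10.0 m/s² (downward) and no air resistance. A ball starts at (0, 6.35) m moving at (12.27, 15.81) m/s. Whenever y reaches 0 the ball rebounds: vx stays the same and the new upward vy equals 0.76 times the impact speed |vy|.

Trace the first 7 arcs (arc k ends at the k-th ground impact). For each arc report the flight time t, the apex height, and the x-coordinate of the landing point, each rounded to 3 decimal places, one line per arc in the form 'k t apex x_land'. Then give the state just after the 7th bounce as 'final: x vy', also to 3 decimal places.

Arc 1: start y=6.350, vy=15.810 → t=3.523, apex=18.848, x_land=43.222, impact vy=-19.415
  bounce: vy ← 0.76·19.415 = 14.756
Arc 2: start y=0.000, vy=14.756 → t=2.951, apex=10.886, x_land=79.432, impact vy=-14.756
  bounce: vy ← 0.76·14.756 = 11.214
Arc 3: start y=0.000, vy=11.214 → t=2.243, apex=6.288, x_land=106.952, impact vy=-11.214
  bounce: vy ← 0.76·11.214 = 8.523
Arc 4: start y=0.000, vy=8.523 → t=1.705, apex=3.632, x_land=127.867, impact vy=-8.523
  bounce: vy ← 0.76·8.523 = 6.477
Arc 5: start y=0.000, vy=6.477 → t=1.295, apex=2.098, x_land=143.762, impact vy=-6.477
  bounce: vy ← 0.76·6.477 = 4.923
Arc 6: start y=0.000, vy=4.923 → t=0.985, apex=1.212, x_land=155.843, impact vy=-4.923
  bounce: vy ← 0.76·4.923 = 3.741
Arc 7: start y=0.000, vy=3.741 → t=0.748, apex=0.700, x_land=165.024, impact vy=-3.741
  bounce: vy ← 0.76·3.741 = 2.843

1 3.523 18.848 43.222
2 2.951 10.886 79.432
3 2.243 6.288 106.952
4 1.705 3.632 127.867
5 1.295 2.098 143.762
6 0.985 1.212 155.843
7 0.748 0.700 165.024
final: 165.024 2.843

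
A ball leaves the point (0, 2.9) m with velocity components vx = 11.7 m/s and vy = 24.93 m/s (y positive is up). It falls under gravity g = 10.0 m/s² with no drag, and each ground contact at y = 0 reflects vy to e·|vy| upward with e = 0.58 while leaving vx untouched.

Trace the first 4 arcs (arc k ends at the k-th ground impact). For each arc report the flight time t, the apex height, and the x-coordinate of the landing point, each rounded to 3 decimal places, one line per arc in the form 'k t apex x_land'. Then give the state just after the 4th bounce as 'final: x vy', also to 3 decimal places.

Arc 1: start y=2.900, vy=24.930 → t=5.100, apex=33.975, x_land=59.667, impact vy=-26.067
  bounce: vy ← 0.58·26.067 = 15.119
Arc 2: start y=0.000, vy=15.119 → t=3.024, apex=11.429, x_land=95.045, impact vy=-15.119
  bounce: vy ← 0.58·15.119 = 8.769
Arc 3: start y=0.000, vy=8.769 → t=1.754, apex=3.845, x_land=115.565, impact vy=-8.769
  bounce: vy ← 0.58·8.769 = 5.086
Arc 4: start y=0.000, vy=5.086 → t=1.017, apex=1.293, x_land=127.466, impact vy=-5.086
  bounce: vy ← 0.58·5.086 = 2.950

1 5.100 33.975 59.667
2 3.024 11.429 95.045
3 1.754 3.845 115.565
4 1.017 1.293 127.466
final: 127.466 2.950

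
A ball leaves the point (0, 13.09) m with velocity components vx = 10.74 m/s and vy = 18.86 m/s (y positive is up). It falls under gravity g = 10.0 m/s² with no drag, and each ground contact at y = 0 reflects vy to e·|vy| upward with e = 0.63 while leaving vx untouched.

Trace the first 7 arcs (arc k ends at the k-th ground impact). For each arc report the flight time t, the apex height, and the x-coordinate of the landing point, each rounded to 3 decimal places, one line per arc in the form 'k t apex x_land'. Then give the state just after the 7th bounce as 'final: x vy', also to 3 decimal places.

Arc 1: start y=13.090, vy=18.860 → t=4.371, apex=30.875, x_land=46.944, impact vy=-24.850
  bounce: vy ← 0.63·24.850 = 15.655
Arc 2: start y=0.000, vy=15.655 → t=3.131, apex=12.254, x_land=80.571, impact vy=-15.655
  bounce: vy ← 0.63·15.655 = 9.863
Arc 3: start y=0.000, vy=9.863 → t=1.973, apex=4.864, x_land=101.757, impact vy=-9.863
  bounce: vy ← 0.63·9.863 = 6.214
Arc 4: start y=0.000, vy=6.214 → t=1.243, apex=1.930, x_land=115.103, impact vy=-6.214
  bounce: vy ← 0.63·6.214 = 3.915
Arc 5: start y=0.000, vy=3.915 → t=0.783, apex=0.766, x_land=123.512, impact vy=-3.915
  bounce: vy ← 0.63·3.915 = 2.466
Arc 6: start y=0.000, vy=2.466 → t=0.493, apex=0.304, x_land=128.809, impact vy=-2.466
  bounce: vy ← 0.63·2.466 = 1.554
Arc 7: start y=0.000, vy=1.554 → t=0.311, apex=0.121, x_land=132.146, impact vy=-1.554
  bounce: vy ← 0.63·1.554 = 0.979

1 4.371 30.875 46.944
2 3.131 12.254 80.571
3 1.973 4.864 101.757
4 1.243 1.930 115.103
5 0.783 0.766 123.512
6 0.493 0.304 128.809
7 0.311 0.121 132.146
final: 132.146 0.979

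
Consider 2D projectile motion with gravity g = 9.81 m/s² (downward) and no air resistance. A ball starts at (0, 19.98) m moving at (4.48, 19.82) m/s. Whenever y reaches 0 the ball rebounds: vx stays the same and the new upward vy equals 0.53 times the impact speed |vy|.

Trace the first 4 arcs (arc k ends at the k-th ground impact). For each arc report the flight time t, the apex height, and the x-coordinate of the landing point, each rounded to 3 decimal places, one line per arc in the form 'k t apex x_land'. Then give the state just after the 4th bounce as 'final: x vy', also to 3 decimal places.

Arc 1: start y=19.980, vy=19.820 → t=4.876, apex=40.002, x_land=21.845, impact vy=-28.015
  bounce: vy ← 0.53·28.015 = 14.848
Arc 2: start y=0.000, vy=14.848 → t=3.027, apex=11.237, x_land=35.407, impact vy=-14.848
  bounce: vy ← 0.53·14.848 = 7.869
Arc 3: start y=0.000, vy=7.869 → t=1.604, apex=3.156, x_land=42.594, impact vy=-7.869
  bounce: vy ← 0.53·7.869 = 4.171
Arc 4: start y=0.000, vy=4.171 → t=0.850, apex=0.887, x_land=46.404, impact vy=-4.171
  bounce: vy ← 0.53·4.171 = 2.211

1 4.876 40.002 21.845
2 3.027 11.237 35.407
3 1.604 3.156 42.594
4 0.850 0.887 46.404
final: 46.404 2.211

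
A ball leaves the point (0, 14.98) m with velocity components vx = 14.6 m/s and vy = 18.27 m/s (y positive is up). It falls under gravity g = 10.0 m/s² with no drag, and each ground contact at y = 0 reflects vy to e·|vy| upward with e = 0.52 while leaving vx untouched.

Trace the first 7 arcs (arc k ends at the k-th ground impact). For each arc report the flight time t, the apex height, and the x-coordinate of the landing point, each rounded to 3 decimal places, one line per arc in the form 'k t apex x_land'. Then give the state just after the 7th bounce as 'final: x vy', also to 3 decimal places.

Arc 1: start y=14.980, vy=18.270 → t=4.344, apex=31.670, x_land=63.418, impact vy=-25.167
  bounce: vy ← 0.52·25.167 = 13.087
Arc 2: start y=0.000, vy=13.087 → t=2.617, apex=8.563, x_land=101.632, impact vy=-13.087
  bounce: vy ← 0.52·13.087 = 6.805
Arc 3: start y=0.000, vy=6.805 → t=1.361, apex=2.316, x_land=121.504, impact vy=-6.805
  bounce: vy ← 0.52·6.805 = 3.539
Arc 4: start y=0.000, vy=3.539 → t=0.708, apex=0.626, x_land=131.837, impact vy=-3.539
  bounce: vy ← 0.52·3.539 = 1.840
Arc 5: start y=0.000, vy=1.840 → t=0.368, apex=0.169, x_land=137.210, impact vy=-1.840
  bounce: vy ← 0.52·1.840 = 0.957
Arc 6: start y=0.000, vy=0.957 → t=0.191, apex=0.046, x_land=140.004, impact vy=-0.957
  bounce: vy ← 0.52·0.957 = 0.498
Arc 7: start y=0.000, vy=0.498 → t=0.100, apex=0.012, x_land=141.457, impact vy=-0.498
  bounce: vy ← 0.52·0.498 = 0.259

1 4.344 31.670 63.418
2 2.617 8.563 101.632
3 1.361 2.316 121.504
4 0.708 0.626 131.837
5 0.368 0.169 137.210
6 0.191 0.046 140.004
7 0.100 0.012 141.457
final: 141.457 0.259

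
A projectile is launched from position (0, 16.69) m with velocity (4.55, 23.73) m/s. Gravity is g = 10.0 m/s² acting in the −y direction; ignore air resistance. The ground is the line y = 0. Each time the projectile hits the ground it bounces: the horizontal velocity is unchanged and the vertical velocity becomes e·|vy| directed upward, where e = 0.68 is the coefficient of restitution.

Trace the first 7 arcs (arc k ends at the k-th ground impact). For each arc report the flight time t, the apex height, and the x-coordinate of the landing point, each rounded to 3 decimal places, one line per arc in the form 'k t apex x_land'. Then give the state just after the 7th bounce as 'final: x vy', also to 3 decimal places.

Arc 1: start y=16.690, vy=23.730 → t=5.368, apex=44.846, x_land=24.424, impact vy=-29.949
  bounce: vy ← 0.68·29.949 = 20.365
Arc 2: start y=0.000, vy=20.365 → t=4.073, apex=20.737, x_land=42.956, impact vy=-20.365
  bounce: vy ← 0.68·20.365 = 13.848
Arc 3: start y=0.000, vy=13.848 → t=2.770, apex=9.589, x_land=55.558, impact vy=-13.848
  bounce: vy ← 0.68·13.848 = 9.417
Arc 4: start y=0.000, vy=9.417 → t=1.883, apex=4.434, x_land=64.127, impact vy=-9.417
  bounce: vy ← 0.68·9.417 = 6.403
Arc 5: start y=0.000, vy=6.403 → t=1.281, apex=2.050, x_land=69.954, impact vy=-6.403
  bounce: vy ← 0.68·6.403 = 4.354
Arc 6: start y=0.000, vy=4.354 → t=0.871, apex=0.948, x_land=73.916, impact vy=-4.354
  bounce: vy ← 0.68·4.354 = 2.961
Arc 7: start y=0.000, vy=2.961 → t=0.592, apex=0.438, x_land=76.611, impact vy=-2.961
  bounce: vy ← 0.68·2.961 = 2.013

1 5.368 44.846 24.424
2 4.073 20.737 42.956
3 2.770 9.589 55.558
4 1.883 4.434 64.127
5 1.281 2.050 69.954
6 0.871 0.948 73.916
7 0.592 0.438 76.611
final: 76.611 2.013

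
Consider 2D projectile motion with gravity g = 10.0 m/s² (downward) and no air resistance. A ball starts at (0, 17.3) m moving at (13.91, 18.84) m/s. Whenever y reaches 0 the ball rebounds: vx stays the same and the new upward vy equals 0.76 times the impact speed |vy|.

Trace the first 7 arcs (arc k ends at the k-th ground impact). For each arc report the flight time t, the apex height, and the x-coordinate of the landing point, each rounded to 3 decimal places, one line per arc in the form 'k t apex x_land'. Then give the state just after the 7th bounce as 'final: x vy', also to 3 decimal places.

1 4.532 35.047 63.034
2 4.024 20.243 119.011
3 3.058 11.693 161.554
4 2.324 6.754 193.887
5 1.767 3.901 218.459
6 1.343 2.253 237.135
7 1.020 1.301 251.328
final: 251.328 3.877

Arc 1: start y=17.300, vy=18.840 → t=4.532, apex=35.047, x_land=63.034, impact vy=-26.475
  bounce: vy ← 0.76·26.475 = 20.121
Arc 2: start y=0.000, vy=20.121 → t=4.024, apex=20.243, x_land=119.011, impact vy=-20.121
  bounce: vy ← 0.76·20.121 = 15.292
Arc 3: start y=0.000, vy=15.292 → t=3.058, apex=11.693, x_land=161.554, impact vy=-15.292
  bounce: vy ← 0.76·15.292 = 11.622
Arc 4: start y=0.000, vy=11.622 → t=2.324, apex=6.754, x_land=193.887, impact vy=-11.622
  bounce: vy ← 0.76·11.622 = 8.833
Arc 5: start y=0.000, vy=8.833 → t=1.767, apex=3.901, x_land=218.459, impact vy=-8.833
  bounce: vy ← 0.76·8.833 = 6.713
Arc 6: start y=0.000, vy=6.713 → t=1.343, apex=2.253, x_land=237.135, impact vy=-6.713
  bounce: vy ← 0.76·6.713 = 5.102
Arc 7: start y=0.000, vy=5.102 → t=1.020, apex=1.301, x_land=251.328, impact vy=-5.102
  bounce: vy ← 0.76·5.102 = 3.877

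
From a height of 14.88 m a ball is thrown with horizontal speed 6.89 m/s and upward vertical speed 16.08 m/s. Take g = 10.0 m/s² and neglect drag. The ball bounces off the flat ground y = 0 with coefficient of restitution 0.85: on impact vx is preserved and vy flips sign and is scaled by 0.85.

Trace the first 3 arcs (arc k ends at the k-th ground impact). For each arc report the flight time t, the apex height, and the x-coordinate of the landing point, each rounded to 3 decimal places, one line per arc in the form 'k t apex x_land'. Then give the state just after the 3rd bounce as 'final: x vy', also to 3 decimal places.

1 3.966 27.808 27.328
2 4.009 20.092 54.951
3 3.408 14.516 78.430
final: 78.430 14.483

Arc 1: start y=14.880, vy=16.080 → t=3.966, apex=27.808, x_land=27.328, impact vy=-23.583
  bounce: vy ← 0.85·23.583 = 20.046
Arc 2: start y=0.000, vy=20.046 → t=4.009, apex=20.092, x_land=54.951, impact vy=-20.046
  bounce: vy ← 0.85·20.046 = 17.039
Arc 3: start y=0.000, vy=17.039 → t=3.408, apex=14.516, x_land=78.430, impact vy=-17.039
  bounce: vy ← 0.85·17.039 = 14.483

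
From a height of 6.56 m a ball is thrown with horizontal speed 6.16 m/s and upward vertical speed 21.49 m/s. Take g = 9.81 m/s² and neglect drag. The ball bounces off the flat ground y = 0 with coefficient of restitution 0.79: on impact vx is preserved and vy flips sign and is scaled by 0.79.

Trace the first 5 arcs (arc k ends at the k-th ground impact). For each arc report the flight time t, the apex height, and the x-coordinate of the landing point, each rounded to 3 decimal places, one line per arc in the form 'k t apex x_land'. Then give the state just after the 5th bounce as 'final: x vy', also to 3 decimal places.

Arc 1: start y=6.560, vy=21.490 → t=4.668, apex=30.098, x_land=28.753, impact vy=-24.301
  bounce: vy ← 0.79·24.301 = 19.198
Arc 2: start y=0.000, vy=19.198 → t=3.914, apex=18.784, x_land=52.863, impact vy=-19.198
  bounce: vy ← 0.79·19.198 = 15.166
Arc 3: start y=0.000, vy=15.166 → t=3.092, apex=11.723, x_land=71.909, impact vy=-15.166
  bounce: vy ← 0.79·15.166 = 11.981
Arc 4: start y=0.000, vy=11.981 → t=2.443, apex=7.317, x_land=86.956, impact vy=-11.981
  bounce: vy ← 0.79·11.981 = 9.465
Arc 5: start y=0.000, vy=9.465 → t=1.930, apex=4.566, x_land=98.843, impact vy=-9.465
  bounce: vy ← 0.79·9.465 = 7.477

1 4.668 30.098 28.753
2 3.914 18.784 52.863
3 3.092 11.723 71.909
4 2.443 7.317 86.956
5 1.930 4.566 98.843
final: 98.843 7.477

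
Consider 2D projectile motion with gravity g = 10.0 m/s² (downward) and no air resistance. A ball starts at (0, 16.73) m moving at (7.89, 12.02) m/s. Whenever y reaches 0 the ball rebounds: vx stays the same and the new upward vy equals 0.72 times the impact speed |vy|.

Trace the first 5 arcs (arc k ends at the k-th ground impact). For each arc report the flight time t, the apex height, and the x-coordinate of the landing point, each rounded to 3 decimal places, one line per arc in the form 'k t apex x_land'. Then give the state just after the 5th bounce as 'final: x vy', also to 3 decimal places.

Arc 1: start y=16.730, vy=12.020 → t=3.391, apex=23.954, x_land=26.753, impact vy=-21.888
  bounce: vy ← 0.72·21.888 = 15.759
Arc 2: start y=0.000, vy=15.759 → t=3.152, apex=12.418, x_land=51.621, impact vy=-15.759
  bounce: vy ← 0.72·15.759 = 11.347
Arc 3: start y=0.000, vy=11.347 → t=2.269, apex=6.437, x_land=69.527, impact vy=-11.347
  bounce: vy ← 0.72·11.347 = 8.170
Arc 4: start y=0.000, vy=8.170 → t=1.634, apex=3.337, x_land=82.418, impact vy=-8.170
  bounce: vy ← 0.72·8.170 = 5.882
Arc 5: start y=0.000, vy=5.882 → t=1.176, apex=1.730, x_land=91.700, impact vy=-5.882
  bounce: vy ← 0.72·5.882 = 4.235

1 3.391 23.954 26.753
2 3.152 12.418 51.621
3 2.269 6.437 69.527
4 1.634 3.337 82.418
5 1.176 1.730 91.700
final: 91.700 4.235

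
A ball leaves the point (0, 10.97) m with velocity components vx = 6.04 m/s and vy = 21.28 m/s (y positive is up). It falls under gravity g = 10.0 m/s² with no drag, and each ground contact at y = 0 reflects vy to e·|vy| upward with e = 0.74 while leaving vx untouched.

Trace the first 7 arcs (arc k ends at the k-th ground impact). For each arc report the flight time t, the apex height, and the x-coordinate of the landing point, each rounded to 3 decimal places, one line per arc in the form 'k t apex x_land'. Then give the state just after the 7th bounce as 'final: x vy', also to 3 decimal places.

1 4.721 33.612 28.513
2 3.837 18.406 51.691
3 2.840 10.079 68.842
4 2.101 5.519 81.533
5 1.555 3.022 90.925
6 1.151 1.655 97.875
7 0.851 0.906 103.018
final: 103.018 3.151

Arc 1: start y=10.970, vy=21.280 → t=4.721, apex=33.612, x_land=28.513, impact vy=-25.928
  bounce: vy ← 0.74·25.928 = 19.186
Arc 2: start y=0.000, vy=19.186 → t=3.837, apex=18.406, x_land=51.691, impact vy=-19.186
  bounce: vy ← 0.74·19.186 = 14.198
Arc 3: start y=0.000, vy=14.198 → t=2.840, apex=10.079, x_land=68.842, impact vy=-14.198
  bounce: vy ← 0.74·14.198 = 10.506
Arc 4: start y=0.000, vy=10.506 → t=2.101, apex=5.519, x_land=81.533, impact vy=-10.506
  bounce: vy ← 0.74·10.506 = 7.775
Arc 5: start y=0.000, vy=7.775 → t=1.555, apex=3.022, x_land=90.925, impact vy=-7.775
  bounce: vy ← 0.74·7.775 = 5.753
Arc 6: start y=0.000, vy=5.753 → t=1.151, apex=1.655, x_land=97.875, impact vy=-5.753
  bounce: vy ← 0.74·5.753 = 4.257
Arc 7: start y=0.000, vy=4.257 → t=0.851, apex=0.906, x_land=103.018, impact vy=-4.257
  bounce: vy ← 0.74·4.257 = 3.151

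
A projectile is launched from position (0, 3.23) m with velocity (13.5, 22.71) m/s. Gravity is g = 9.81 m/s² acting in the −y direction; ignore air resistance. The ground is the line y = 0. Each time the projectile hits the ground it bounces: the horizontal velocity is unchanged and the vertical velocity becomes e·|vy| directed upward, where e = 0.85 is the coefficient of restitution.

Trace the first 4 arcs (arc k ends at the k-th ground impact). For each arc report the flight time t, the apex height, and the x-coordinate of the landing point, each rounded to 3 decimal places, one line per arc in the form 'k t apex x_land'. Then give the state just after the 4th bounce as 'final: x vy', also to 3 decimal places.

Arc 1: start y=3.230, vy=22.710 → t=4.768, apex=29.517, x_land=64.369, impact vy=-24.065
  bounce: vy ← 0.85·24.065 = 20.455
Arc 2: start y=0.000, vy=20.455 → t=4.170, apex=21.326, x_land=120.668, impact vy=-20.455
  bounce: vy ← 0.85·20.455 = 17.387
Arc 3: start y=0.000, vy=17.387 → t=3.545, apex=15.408, x_land=168.521, impact vy=-17.387
  bounce: vy ← 0.85·17.387 = 14.779
Arc 4: start y=0.000, vy=14.779 → t=3.013, apex=11.132, x_land=209.197, impact vy=-14.779
  bounce: vy ← 0.85·14.779 = 12.562

1 4.768 29.517 64.369
2 4.170 21.326 120.668
3 3.545 15.408 168.521
4 3.013 11.132 209.197
final: 209.197 12.562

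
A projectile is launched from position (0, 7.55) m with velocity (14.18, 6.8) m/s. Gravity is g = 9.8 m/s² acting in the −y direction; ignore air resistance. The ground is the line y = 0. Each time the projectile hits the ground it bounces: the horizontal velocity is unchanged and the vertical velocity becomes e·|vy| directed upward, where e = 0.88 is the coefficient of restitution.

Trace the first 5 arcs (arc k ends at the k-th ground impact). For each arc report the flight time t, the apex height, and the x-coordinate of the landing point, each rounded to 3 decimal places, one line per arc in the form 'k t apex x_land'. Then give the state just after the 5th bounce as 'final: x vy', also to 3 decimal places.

1 2.116 9.909 30.004
2 2.503 7.674 65.494
3 2.203 5.942 96.726
4 1.938 4.602 124.210
5 1.706 3.564 148.395
final: 148.395 7.355

Arc 1: start y=7.550, vy=6.800 → t=2.116, apex=9.909, x_land=30.004, impact vy=-13.936
  bounce: vy ← 0.88·13.936 = 12.264
Arc 2: start y=0.000, vy=12.264 → t=2.503, apex=7.674, x_land=65.494, impact vy=-12.264
  bounce: vy ← 0.88·12.264 = 10.792
Arc 3: start y=0.000, vy=10.792 → t=2.203, apex=5.942, x_land=96.726, impact vy=-10.792
  bounce: vy ← 0.88·10.792 = 9.497
Arc 4: start y=0.000, vy=9.497 → t=1.938, apex=4.602, x_land=124.210, impact vy=-9.497
  bounce: vy ← 0.88·9.497 = 8.358
Arc 5: start y=0.000, vy=8.358 → t=1.706, apex=3.564, x_land=148.395, impact vy=-8.358
  bounce: vy ← 0.88·8.358 = 7.355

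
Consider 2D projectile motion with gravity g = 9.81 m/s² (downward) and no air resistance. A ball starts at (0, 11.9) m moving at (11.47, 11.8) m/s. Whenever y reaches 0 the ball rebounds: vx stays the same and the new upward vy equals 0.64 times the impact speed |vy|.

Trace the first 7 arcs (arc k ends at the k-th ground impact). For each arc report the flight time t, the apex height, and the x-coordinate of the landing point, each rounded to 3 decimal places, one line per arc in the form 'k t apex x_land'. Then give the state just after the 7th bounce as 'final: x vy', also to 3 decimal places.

1 3.171 18.997 36.369
2 2.519 7.781 65.263
3 1.612 3.187 83.754
4 1.032 1.305 95.589
5 0.660 0.535 103.163
6 0.423 0.219 108.010
7 0.270 0.090 111.113
final: 111.113 0.849

Arc 1: start y=11.900, vy=11.800 → t=3.171, apex=18.997, x_land=36.369, impact vy=-19.306
  bounce: vy ← 0.64·19.306 = 12.356
Arc 2: start y=0.000, vy=12.356 → t=2.519, apex=7.781, x_land=65.263, impact vy=-12.356
  bounce: vy ← 0.64·12.356 = 7.908
Arc 3: start y=0.000, vy=7.908 → t=1.612, apex=3.187, x_land=83.754, impact vy=-7.908
  bounce: vy ← 0.64·7.908 = 5.061
Arc 4: start y=0.000, vy=5.061 → t=1.032, apex=1.305, x_land=95.589, impact vy=-5.061
  bounce: vy ← 0.64·5.061 = 3.239
Arc 5: start y=0.000, vy=3.239 → t=0.660, apex=0.535, x_land=103.163, impact vy=-3.239
  bounce: vy ← 0.64·3.239 = 2.073
Arc 6: start y=0.000, vy=2.073 → t=0.423, apex=0.219, x_land=108.010, impact vy=-2.073
  bounce: vy ← 0.64·2.073 = 1.327
Arc 7: start y=0.000, vy=1.327 → t=0.270, apex=0.090, x_land=111.113, impact vy=-1.327
  bounce: vy ← 0.64·1.327 = 0.849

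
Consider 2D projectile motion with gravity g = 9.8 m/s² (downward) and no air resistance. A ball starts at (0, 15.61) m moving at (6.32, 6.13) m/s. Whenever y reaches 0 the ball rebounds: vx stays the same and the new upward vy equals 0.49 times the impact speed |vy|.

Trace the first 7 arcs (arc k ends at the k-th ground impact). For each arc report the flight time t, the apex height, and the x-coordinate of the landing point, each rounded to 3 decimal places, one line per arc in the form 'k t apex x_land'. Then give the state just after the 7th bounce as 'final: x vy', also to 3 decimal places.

Arc 1: start y=15.610, vy=6.130 → t=2.517, apex=17.527, x_land=15.906, impact vy=-18.535
  bounce: vy ← 0.49·18.535 = 9.082
Arc 2: start y=0.000, vy=9.082 → t=1.853, apex=4.208, x_land=27.620, impact vy=-9.082
  bounce: vy ← 0.49·9.082 = 4.450
Arc 3: start y=0.000, vy=4.450 → t=0.908, apex=1.010, x_land=33.360, impact vy=-4.450
  bounce: vy ← 0.49·4.450 = 2.181
Arc 4: start y=0.000, vy=2.181 → t=0.445, apex=0.243, x_land=36.172, impact vy=-2.181
  bounce: vy ← 0.49·2.181 = 1.068
Arc 5: start y=0.000, vy=1.068 → t=0.218, apex=0.058, x_land=37.551, impact vy=-1.068
  bounce: vy ← 0.49·1.068 = 0.524
Arc 6: start y=0.000, vy=0.524 → t=0.107, apex=0.014, x_land=38.226, impact vy=-0.524
  bounce: vy ← 0.49·0.524 = 0.257
Arc 7: start y=0.000, vy=0.257 → t=0.052, apex=0.003, x_land=38.557, impact vy=-0.257
  bounce: vy ← 0.49·0.257 = 0.126

1 2.517 17.527 15.906
2 1.853 4.208 27.620
3 0.908 1.010 33.360
4 0.445 0.243 36.172
5 0.218 0.058 37.551
6 0.107 0.014 38.226
7 0.052 0.003 38.557
final: 38.557 0.126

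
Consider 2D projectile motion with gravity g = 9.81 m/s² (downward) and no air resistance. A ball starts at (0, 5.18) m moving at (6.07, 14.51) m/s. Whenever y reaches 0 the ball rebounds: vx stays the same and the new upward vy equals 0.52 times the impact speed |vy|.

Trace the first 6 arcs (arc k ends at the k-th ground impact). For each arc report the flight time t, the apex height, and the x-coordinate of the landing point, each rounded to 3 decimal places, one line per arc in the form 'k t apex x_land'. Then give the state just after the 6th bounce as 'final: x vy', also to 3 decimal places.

1 3.280 15.911 19.911
2 1.873 4.302 31.280
3 0.974 1.163 37.193
4 0.506 0.315 40.267
5 0.263 0.085 41.866
6 0.137 0.023 42.697
final: 42.697 0.349

Arc 1: start y=5.180, vy=14.510 → t=3.280, apex=15.911, x_land=19.911, impact vy=-17.668
  bounce: vy ← 0.52·17.668 = 9.188
Arc 2: start y=0.000, vy=9.188 → t=1.873, apex=4.302, x_land=31.280, impact vy=-9.188
  bounce: vy ← 0.52·9.188 = 4.778
Arc 3: start y=0.000, vy=4.778 → t=0.974, apex=1.163, x_land=37.193, impact vy=-4.778
  bounce: vy ← 0.52·4.778 = 2.484
Arc 4: start y=0.000, vy=2.484 → t=0.506, apex=0.315, x_land=40.267, impact vy=-2.484
  bounce: vy ← 0.52·2.484 = 1.292
Arc 5: start y=0.000, vy=1.292 → t=0.263, apex=0.085, x_land=41.866, impact vy=-1.292
  bounce: vy ← 0.52·1.292 = 0.672
Arc 6: start y=0.000, vy=0.672 → t=0.137, apex=0.023, x_land=42.697, impact vy=-0.672
  bounce: vy ← 0.52·0.672 = 0.349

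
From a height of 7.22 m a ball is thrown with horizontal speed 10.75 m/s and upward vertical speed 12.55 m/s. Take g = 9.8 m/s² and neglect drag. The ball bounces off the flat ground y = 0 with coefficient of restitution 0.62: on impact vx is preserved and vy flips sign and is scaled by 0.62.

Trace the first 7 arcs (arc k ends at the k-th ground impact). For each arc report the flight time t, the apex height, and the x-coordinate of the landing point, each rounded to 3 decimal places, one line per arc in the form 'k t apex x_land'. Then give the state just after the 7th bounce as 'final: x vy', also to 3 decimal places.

Arc 1: start y=7.220, vy=12.550 → t=3.045, apex=15.256, x_land=32.735, impact vy=-17.292
  bounce: vy ← 0.62·17.292 = 10.721
Arc 2: start y=0.000, vy=10.721 → t=2.188, apex=5.864, x_land=56.256, impact vy=-10.721
  bounce: vy ← 0.62·10.721 = 6.647
Arc 3: start y=0.000, vy=6.647 → t=1.357, apex=2.254, x_land=70.838, impact vy=-6.647
  bounce: vy ← 0.62·6.647 = 4.121
Arc 4: start y=0.000, vy=4.121 → t=0.841, apex=0.867, x_land=79.880, impact vy=-4.121
  bounce: vy ← 0.62·4.121 = 2.555
Arc 5: start y=0.000, vy=2.555 → t=0.521, apex=0.333, x_land=85.485, impact vy=-2.555
  bounce: vy ← 0.62·2.555 = 1.584
Arc 6: start y=0.000, vy=1.584 → t=0.323, apex=0.128, x_land=88.961, impact vy=-1.584
  bounce: vy ← 0.62·1.584 = 0.982
Arc 7: start y=0.000, vy=0.982 → t=0.200, apex=0.049, x_land=91.116, impact vy=-0.982
  bounce: vy ← 0.62·0.982 = 0.609

1 3.045 15.256 32.735
2 2.188 5.864 56.256
3 1.357 2.254 70.838
4 0.841 0.867 79.880
5 0.521 0.333 85.485
6 0.323 0.128 88.961
7 0.200 0.049 91.116
final: 91.116 0.609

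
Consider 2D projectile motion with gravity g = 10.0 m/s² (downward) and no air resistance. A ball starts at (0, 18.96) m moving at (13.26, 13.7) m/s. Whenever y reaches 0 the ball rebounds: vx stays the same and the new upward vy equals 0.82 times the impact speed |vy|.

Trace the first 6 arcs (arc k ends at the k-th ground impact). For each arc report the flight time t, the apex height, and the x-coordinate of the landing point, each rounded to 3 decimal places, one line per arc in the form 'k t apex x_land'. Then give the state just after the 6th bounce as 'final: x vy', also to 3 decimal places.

1 3.751 28.345 49.738
2 3.905 19.059 101.515
3 3.202 12.815 143.972
4 2.626 8.617 178.786
5 2.153 5.794 207.335
6 1.765 3.896 230.744
final: 230.744 7.238

Arc 1: start y=18.960, vy=13.700 → t=3.751, apex=28.345, x_land=49.738, impact vy=-23.809
  bounce: vy ← 0.82·23.809 = 19.524
Arc 2: start y=0.000, vy=19.524 → t=3.905, apex=19.059, x_land=101.515, impact vy=-19.524
  bounce: vy ← 0.82·19.524 = 16.009
Arc 3: start y=0.000, vy=16.009 → t=3.202, apex=12.815, x_land=143.972, impact vy=-16.009
  bounce: vy ← 0.82·16.009 = 13.128
Arc 4: start y=0.000, vy=13.128 → t=2.626, apex=8.617, x_land=178.786, impact vy=-13.128
  bounce: vy ← 0.82·13.128 = 10.765
Arc 5: start y=0.000, vy=10.765 → t=2.153, apex=5.794, x_land=207.335, impact vy=-10.765
  bounce: vy ← 0.82·10.765 = 8.827
Arc 6: start y=0.000, vy=8.827 → t=1.765, apex=3.896, x_land=230.744, impact vy=-8.827
  bounce: vy ← 0.82·8.827 = 7.238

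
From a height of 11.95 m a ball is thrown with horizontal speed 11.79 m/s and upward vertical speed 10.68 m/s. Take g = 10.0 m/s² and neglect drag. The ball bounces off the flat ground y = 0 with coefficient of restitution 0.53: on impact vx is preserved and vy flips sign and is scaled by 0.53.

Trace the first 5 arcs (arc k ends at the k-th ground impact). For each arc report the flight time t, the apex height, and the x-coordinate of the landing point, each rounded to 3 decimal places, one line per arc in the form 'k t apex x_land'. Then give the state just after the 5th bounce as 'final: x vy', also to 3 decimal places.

1 2.947 17.653 34.745
2 1.992 4.959 58.228
3 1.056 1.393 70.673
4 0.559 0.391 77.270
5 0.297 0.110 80.766
final: 80.766 0.786

Arc 1: start y=11.950, vy=10.680 → t=2.947, apex=17.653, x_land=34.745, impact vy=-18.790
  bounce: vy ← 0.53·18.790 = 9.959
Arc 2: start y=0.000, vy=9.959 → t=1.992, apex=4.959, x_land=58.228, impact vy=-9.959
  bounce: vy ← 0.53·9.959 = 5.278
Arc 3: start y=0.000, vy=5.278 → t=1.056, apex=1.393, x_land=70.673, impact vy=-5.278
  bounce: vy ← 0.53·5.278 = 2.797
Arc 4: start y=0.000, vy=2.797 → t=0.559, apex=0.391, x_land=77.270, impact vy=-2.797
  bounce: vy ← 0.53·2.797 = 1.483
Arc 5: start y=0.000, vy=1.483 → t=0.297, apex=0.110, x_land=80.766, impact vy=-1.483
  bounce: vy ← 0.53·1.483 = 0.786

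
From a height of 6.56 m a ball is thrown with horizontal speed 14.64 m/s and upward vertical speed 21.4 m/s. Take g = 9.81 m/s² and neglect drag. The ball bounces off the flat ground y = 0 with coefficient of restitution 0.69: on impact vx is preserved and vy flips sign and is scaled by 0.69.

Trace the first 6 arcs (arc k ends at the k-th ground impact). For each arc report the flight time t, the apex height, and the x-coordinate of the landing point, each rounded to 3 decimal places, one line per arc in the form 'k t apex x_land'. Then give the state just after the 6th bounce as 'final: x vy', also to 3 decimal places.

Arc 1: start y=6.560, vy=21.400 → t=4.650, apex=29.901, x_land=68.083, impact vy=-24.221
  bounce: vy ← 0.69·24.221 = 16.713
Arc 2: start y=0.000, vy=16.713 → t=3.407, apex=14.236, x_land=117.965, impact vy=-16.713
  bounce: vy ← 0.69·16.713 = 11.532
Arc 3: start y=0.000, vy=11.532 → t=2.351, apex=6.778, x_land=152.384, impact vy=-11.532
  bounce: vy ← 0.69·11.532 = 7.957
Arc 4: start y=0.000, vy=7.957 → t=1.622, apex=3.227, x_land=176.133, impact vy=-7.957
  bounce: vy ← 0.69·7.957 = 5.490
Arc 5: start y=0.000, vy=5.490 → t=1.119, apex=1.536, x_land=192.520, impact vy=-5.490
  bounce: vy ← 0.69·5.490 = 3.788
Arc 6: start y=0.000, vy=3.788 → t=0.772, apex=0.731, x_land=203.827, impact vy=-3.788
  bounce: vy ← 0.69·3.788 = 2.614

1 4.650 29.901 68.083
2 3.407 14.236 117.965
3 2.351 6.778 152.384
4 1.622 3.227 176.133
5 1.119 1.536 192.520
6 0.772 0.731 203.827
final: 203.827 2.614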